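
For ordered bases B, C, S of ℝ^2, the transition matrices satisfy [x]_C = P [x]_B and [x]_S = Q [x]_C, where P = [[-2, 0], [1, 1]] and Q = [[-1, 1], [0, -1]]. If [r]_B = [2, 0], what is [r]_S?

First [r]_C = P [r]_B = [-4, 2].
Then [r]_S = Q [r]_C = [6, -2].

[6, -2]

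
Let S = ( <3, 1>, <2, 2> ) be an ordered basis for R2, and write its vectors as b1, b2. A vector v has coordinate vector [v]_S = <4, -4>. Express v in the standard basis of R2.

v = M [v]_S, where M has columns b1, b2.
Carrying out the matrix-vector product, v = <4, -4>.

<4, -4>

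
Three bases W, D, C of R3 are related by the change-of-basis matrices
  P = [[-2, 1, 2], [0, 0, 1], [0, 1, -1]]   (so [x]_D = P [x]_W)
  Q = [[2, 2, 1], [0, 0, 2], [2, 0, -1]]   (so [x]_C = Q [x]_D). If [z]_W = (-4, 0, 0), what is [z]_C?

(16, 0, 16)

Composing the changes, [z]_C = Q P [z]_W.
Q P = [[-4, 3, 5], [0, 2, -2], [-4, 1, 5]]; applying this to (-4, 0, 0) gives (16, 0, 16).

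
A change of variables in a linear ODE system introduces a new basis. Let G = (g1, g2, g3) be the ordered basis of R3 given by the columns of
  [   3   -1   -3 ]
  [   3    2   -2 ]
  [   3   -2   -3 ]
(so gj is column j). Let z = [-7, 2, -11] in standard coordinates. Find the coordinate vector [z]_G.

Write z = c_1 g1 + ... + c_3 g3 and solve for the c_i.
Solving this 3x3 system gives c = (-4, 4, -3).
Check: -4g1 + 4g2 - 3g3 = [-7, 2, -11].

[-4, 4, -3]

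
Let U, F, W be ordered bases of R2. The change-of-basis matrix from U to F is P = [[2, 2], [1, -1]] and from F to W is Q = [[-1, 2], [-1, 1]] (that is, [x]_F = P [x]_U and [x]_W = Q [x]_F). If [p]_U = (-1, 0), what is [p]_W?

(0, 1)

Composing the changes, [p]_W = Q P [p]_U.
Q P = [[0, -4], [-1, -3]]; applying this to (-1, 0) gives (0, 1).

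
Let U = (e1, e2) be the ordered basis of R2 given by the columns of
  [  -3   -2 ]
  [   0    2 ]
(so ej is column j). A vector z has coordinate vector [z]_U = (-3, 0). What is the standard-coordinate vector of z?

(9, 0)

The coordinates say z = -3e1 + 0·e2; adding the scaled basis vectors gives (9, 0).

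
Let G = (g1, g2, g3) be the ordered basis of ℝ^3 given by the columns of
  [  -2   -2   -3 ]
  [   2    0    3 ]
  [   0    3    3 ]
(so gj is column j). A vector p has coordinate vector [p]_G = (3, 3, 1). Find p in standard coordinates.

(-15, 9, 12)

p = M [p]_G, where M has columns g1, ..., g3.
Carrying out the matrix-vector product, p = (-15, 9, 12).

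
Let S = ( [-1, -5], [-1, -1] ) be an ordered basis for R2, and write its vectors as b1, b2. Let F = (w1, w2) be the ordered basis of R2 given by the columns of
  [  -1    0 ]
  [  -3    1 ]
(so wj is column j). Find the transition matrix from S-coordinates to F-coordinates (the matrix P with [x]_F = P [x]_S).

[[1, 1], [-2, 2]]

Column j of P is [bj]_F, since P maps S-coordinates to F-coordinates.
Expressing b1 in F: b1 = w1 - 2w2, so column 1 of P is [1, -2].
Doing the same for each bj gives P = [[1, 1], [-2, 2]].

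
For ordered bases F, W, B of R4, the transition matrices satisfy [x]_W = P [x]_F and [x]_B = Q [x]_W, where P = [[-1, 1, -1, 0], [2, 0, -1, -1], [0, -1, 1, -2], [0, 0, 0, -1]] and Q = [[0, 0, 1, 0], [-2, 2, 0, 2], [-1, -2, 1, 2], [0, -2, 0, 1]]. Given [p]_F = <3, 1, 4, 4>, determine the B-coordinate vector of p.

Apply P to get W-coordinates <-6, -2, -5, -4>, then Q to get B-coordinates.
The result is [p]_B = <-5, 0, -3, 0>.

<-5, 0, -3, 0>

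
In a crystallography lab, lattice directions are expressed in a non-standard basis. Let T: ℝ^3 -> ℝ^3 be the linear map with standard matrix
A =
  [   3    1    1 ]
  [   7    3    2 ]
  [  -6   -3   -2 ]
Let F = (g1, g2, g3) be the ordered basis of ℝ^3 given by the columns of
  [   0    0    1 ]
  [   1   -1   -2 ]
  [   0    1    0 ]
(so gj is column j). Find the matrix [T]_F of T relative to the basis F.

[[2, 0, 3], [-3, 1, 0], [1, 0, 1]]

The j-th column of [T]_F is [T(gj)]_F.
T(g1) = A g1 = <1, 3, -3> = 2g1 - 3g2 + g3, so column 1 is <2, -3, 1>.
Repeating for g2, g3 and assembling the columns gives [[2, 0, 3], [-3, 1, 0], [1, 0, 1]].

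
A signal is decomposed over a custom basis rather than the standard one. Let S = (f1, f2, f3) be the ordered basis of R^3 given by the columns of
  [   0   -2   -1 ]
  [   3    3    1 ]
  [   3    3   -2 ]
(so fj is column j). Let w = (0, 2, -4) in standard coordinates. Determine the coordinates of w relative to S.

(1, -1, 2)

We seek scalars with c_1 f1 + ... + c_3 f3 = w; equivalently solve M c = w where the columns of M are f1, ..., f3.
Solving this 3x3 system gives c = (1, -1, 2).
Check: f1 - f2 + 2f3 = (0, 2, -4).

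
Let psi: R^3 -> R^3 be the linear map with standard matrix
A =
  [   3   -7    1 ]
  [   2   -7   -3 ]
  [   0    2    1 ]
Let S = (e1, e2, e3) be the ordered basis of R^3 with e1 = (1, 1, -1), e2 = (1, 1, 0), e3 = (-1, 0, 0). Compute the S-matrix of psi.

[[-1, -2, 0], [-1, -3, -2], [3, -1, 1]]

With P the matrix whose columns are e1, ..., e3, [psi]_S = P^(-1) A P.
Column by column: psi(e1) = A e1 = (-5, -2, 1); its S-coordinates (-1, -1, 3) give column 1.
Continuing for each basis vector yields [psi]_S = [[-1, -2, 0], [-1, -3, -2], [3, -1, 1]].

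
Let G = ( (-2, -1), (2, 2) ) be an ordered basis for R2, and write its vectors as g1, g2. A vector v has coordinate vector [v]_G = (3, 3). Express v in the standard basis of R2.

By definition v = 3g1 + 3g2.
Summing componentwise gives (0, 3).

(0, 3)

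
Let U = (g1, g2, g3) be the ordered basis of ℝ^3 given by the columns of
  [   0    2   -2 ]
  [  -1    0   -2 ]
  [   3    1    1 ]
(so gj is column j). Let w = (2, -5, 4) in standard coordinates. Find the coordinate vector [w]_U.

[w]_U is the unique c with M c = w, where M has columns g1, ..., g3.
Gaussian elimination on [M | w] yields c = (-1, 4, 3).
Check: -g1 + 4g2 + 3g3 = (2, -5, 4).

(-1, 4, 3)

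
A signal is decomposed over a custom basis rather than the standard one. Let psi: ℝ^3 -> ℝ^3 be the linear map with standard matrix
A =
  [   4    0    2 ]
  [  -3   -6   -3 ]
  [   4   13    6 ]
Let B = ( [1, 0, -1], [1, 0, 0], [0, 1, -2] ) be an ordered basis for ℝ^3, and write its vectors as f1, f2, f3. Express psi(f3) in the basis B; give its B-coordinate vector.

[-1, -3, 0]

Compute psi(f3) = A f3 = [-4, 0, 1] in standard coordinates.
Then write this in B-coordinates: solve for y in y_1 f1 + ... + y_3 f3 = [-4, 0, 1].
This gives y = [-1, -3, 0], which is column 3 of [psi]_B.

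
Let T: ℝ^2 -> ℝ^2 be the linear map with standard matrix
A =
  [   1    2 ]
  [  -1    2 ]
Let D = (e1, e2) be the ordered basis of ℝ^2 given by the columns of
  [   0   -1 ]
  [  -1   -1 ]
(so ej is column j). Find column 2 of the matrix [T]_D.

Column 2 of [T]_D is the D-coordinate vector of T(e2).
In standard coordinates T(e2) = A e2 = <-3, -1>.
Converting to D: <-3, -1> = -2e1 + 3e2, so the coordinate vector is <-2, 3>.

<-2, 3>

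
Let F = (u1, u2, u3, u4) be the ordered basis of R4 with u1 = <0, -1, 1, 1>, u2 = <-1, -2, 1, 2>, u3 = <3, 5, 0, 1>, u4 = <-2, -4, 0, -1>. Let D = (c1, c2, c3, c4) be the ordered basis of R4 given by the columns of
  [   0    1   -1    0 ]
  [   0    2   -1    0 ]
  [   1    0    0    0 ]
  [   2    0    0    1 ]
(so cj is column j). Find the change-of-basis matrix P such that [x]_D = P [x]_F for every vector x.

[[1, 1, 0, 0], [-1, -1, 2, -2], [-1, 0, -1, 0], [-1, 0, 1, -1]]

Let M have columns uj and N have columns cj. Then for every x, N [x]_D = x = M [x]_F, so P = N^(-1) M.
Since det N = 1, N^(-1) has integer entries; multiplying gives P = [[1, 1, 0, 0], [-1, -1, 2, -2], [-1, 0, -1, 0], [-1, 0, 1, -1]].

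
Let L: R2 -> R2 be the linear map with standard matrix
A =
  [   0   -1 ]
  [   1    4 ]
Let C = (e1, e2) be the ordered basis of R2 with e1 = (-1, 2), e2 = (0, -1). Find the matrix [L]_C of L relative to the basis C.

[[2, -1], [-3, 2]]

With P the matrix whose columns are e1, e2, [L]_C = P^(-1) A P.
Column by column: L(e1) = A e1 = (-2, 7); its C-coordinates (2, -3) give column 1.
Continuing for each basis vector yields [L]_C = [[2, -1], [-3, 2]].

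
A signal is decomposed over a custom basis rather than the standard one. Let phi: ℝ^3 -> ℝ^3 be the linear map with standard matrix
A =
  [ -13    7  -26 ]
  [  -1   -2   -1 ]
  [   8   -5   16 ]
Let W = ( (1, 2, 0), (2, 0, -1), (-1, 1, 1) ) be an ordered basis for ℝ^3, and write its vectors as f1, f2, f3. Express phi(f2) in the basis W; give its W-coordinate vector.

(-1, 1, 1)

Column 2 of [phi]_W is the W-coordinate vector of phi(f2).
In standard coordinates phi(f2) = A f2 = (0, -1, 0).
Converting to W: (0, -1, 0) = -f1 + f2 + f3, so the coordinate vector is (-1, 1, 1).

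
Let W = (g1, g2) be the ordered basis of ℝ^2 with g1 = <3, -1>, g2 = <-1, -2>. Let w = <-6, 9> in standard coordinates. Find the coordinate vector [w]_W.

<-3, -3>

Write w = c_1 g1 + c_2 g2 and solve for the c_i.
System: 3c_1 - c_2 = -6, -c_1 - 2c_2 = 9; solving gives c_1 = -3, c_2 = -3.
Check: -3g1 - 3g2 = <-6, 9>.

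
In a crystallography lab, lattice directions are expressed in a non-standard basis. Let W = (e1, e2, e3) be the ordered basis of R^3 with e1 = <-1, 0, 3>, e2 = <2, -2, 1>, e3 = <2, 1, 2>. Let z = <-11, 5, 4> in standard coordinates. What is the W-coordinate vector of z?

[z]_W is the unique c with M c = z, where M has columns e1, ..., e3.
Gaussian elimination on [M | z] yields c = (3, -3, -1).
Check: 3e1 - 3e2 - e3 = <-11, 5, 4>.

<3, -3, -1>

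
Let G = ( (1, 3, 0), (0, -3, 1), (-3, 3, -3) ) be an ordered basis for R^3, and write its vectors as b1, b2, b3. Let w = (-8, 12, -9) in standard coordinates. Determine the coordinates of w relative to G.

We seek scalars with c_1 b1 + ... + c_3 b3 = w; equivalently solve M c = w where the columns of M are b1, ..., b3.
Row-reducing the augmented matrix [M | w] gives c = (1, 0, 3).
Check: b1 + 0·b2 + 3b3 = (-8, 12, -9).

(1, 0, 3)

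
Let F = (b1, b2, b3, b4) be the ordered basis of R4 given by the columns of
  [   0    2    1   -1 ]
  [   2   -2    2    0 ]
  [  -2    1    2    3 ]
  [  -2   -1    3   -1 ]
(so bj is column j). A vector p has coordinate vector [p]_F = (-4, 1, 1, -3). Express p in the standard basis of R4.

By definition p = -4b1 + b2 + b3 - 3b4.
Summing componentwise gives (6, -8, 2, 13).

(6, -8, 2, 13)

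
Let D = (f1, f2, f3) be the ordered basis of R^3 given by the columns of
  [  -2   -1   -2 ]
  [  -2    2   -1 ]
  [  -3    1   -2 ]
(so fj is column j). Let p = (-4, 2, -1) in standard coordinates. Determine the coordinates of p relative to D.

We seek scalars with c_1 f1 + ... + c_3 f3 = p; equivalently solve M c = p where the columns of M are f1, ..., f3.
Gaussian elimination on [M | p] yields c = (1, 2, 0).
Check: f1 + 2f2 + 0·f3 = (-4, 2, -1).

(1, 2, 0)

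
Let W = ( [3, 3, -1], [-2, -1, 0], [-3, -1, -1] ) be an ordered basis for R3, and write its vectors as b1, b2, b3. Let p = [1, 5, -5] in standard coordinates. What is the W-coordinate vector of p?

[2, -2, 3]

Write p = c_1 b1 + ... + c_3 b3 and solve for the c_i.
Gaussian elimination on [M | p] yields c = (2, -2, 3).
Check: 2b1 - 2b2 + 3b3 = [1, 5, -5].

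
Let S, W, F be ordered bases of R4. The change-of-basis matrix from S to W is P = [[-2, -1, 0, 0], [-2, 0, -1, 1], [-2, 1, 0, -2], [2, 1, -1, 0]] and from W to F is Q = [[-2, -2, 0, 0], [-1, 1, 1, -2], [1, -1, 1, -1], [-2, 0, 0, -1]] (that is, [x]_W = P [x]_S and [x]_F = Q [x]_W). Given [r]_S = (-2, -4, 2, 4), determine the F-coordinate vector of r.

Apply P to get W-coordinates (8, 6, -8, -10), then Q to get F-coordinates.
The result is [r]_F = (-28, 10, 4, -6).

(-28, 10, 4, -6)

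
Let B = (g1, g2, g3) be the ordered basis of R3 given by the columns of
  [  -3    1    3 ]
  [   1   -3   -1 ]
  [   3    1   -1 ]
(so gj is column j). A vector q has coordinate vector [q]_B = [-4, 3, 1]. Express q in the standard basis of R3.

[18, -14, -10]

q = M [q]_B, where M has columns g1, ..., g3.
Carrying out the matrix-vector product, q = [18, -14, -10].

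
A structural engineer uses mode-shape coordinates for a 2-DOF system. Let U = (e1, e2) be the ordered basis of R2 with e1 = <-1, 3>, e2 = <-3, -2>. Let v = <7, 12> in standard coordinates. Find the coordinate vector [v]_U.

<2, -3>

We seek scalars with c_1 e1 + c_2 e2 = v; equivalently solve M c = v where the columns of M are e1, e2.
System: -c_1 - 3c_2 = 7, 3c_1 - 2c_2 = 12; solving gives c_1 = 2, c_2 = -3.
Check: 2e1 - 3e2 = <7, 12>.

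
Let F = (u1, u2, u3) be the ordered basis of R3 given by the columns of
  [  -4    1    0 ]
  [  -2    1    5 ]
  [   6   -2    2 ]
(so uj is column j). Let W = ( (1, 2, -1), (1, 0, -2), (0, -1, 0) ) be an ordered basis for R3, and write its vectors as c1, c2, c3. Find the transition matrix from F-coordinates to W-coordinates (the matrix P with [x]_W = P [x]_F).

[[-2, 0, 2], [-2, 1, -2], [-2, -1, -1]]

Take x = uj: its F-coordinates are the j-th standard unit vector, so P e_j — column j of P — equals [uj]_W.
u1 = -2c1 - 2c2 - 2c3, giving column 1 = (-2, -2, -2); repeating for each j gives P = [[-2, 0, 2], [-2, 1, -2], [-2, -1, -1]].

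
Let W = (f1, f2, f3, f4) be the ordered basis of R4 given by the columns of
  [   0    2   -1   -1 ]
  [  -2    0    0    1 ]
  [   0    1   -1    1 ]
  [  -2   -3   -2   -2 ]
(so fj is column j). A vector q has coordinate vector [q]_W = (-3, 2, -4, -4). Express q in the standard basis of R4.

(12, 2, 2, 16)

q = M [q]_W, where M has columns f1, ..., f4.
Carrying out the matrix-vector product, q = (12, 2, 2, 16).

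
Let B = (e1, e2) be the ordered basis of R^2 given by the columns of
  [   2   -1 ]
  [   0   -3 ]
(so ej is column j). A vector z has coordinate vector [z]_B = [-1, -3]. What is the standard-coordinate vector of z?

z = M [z]_B, where M has columns e1, e2.
Carrying out the matrix-vector product, z = [1, 9].

[1, 9]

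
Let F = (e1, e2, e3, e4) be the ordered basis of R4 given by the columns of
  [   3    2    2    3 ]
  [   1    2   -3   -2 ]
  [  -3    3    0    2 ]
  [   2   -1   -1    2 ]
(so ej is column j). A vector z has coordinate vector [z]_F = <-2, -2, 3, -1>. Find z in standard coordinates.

By definition z = -2e1 - 2e2 + 3e3 - e4.
Summing componentwise gives <-7, -13, -2, -7>.

<-7, -13, -2, -7>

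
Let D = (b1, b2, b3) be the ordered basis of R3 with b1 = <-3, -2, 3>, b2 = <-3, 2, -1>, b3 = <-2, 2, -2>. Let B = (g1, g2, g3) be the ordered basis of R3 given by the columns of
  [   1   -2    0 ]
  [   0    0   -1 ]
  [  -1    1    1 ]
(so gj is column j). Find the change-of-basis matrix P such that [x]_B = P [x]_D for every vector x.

[[1, 1, 2], [2, 2, 2], [2, -2, -2]]

Let M have columns bj and N have columns gj. Then for every x, N [x]_B = x = M [x]_D, so P = N^(-1) M.
Since det N = -1, N^(-1) has integer entries; multiplying gives P = [[1, 1, 2], [2, 2, 2], [2, -2, -2]].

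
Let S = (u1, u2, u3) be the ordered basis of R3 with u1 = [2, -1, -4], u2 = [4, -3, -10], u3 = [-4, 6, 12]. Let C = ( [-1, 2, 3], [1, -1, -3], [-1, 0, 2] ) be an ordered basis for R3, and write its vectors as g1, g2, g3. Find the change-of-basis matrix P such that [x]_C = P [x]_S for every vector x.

[[-1, -1, 2], [-1, 1, -2], [-2, -2, 0]]

Column j of P is [uj]_C, since P maps S-coordinates to C-coordinates.
Expressing u1 in C: u1 = -g1 - g2 - 2g3, so column 1 of P is [-1, -1, -2].
Doing the same for each uj gives P = [[-1, -1, 2], [-1, 1, -2], [-2, -2, 0]].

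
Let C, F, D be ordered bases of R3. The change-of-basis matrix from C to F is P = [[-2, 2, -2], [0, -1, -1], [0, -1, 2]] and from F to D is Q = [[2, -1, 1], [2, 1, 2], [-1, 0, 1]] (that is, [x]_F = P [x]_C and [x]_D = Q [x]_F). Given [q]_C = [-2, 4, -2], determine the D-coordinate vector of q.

First [q]_F = P [q]_C = [16, -2, -8].
Then [q]_D = Q [q]_F = [26, 14, -24].

[26, 14, -24]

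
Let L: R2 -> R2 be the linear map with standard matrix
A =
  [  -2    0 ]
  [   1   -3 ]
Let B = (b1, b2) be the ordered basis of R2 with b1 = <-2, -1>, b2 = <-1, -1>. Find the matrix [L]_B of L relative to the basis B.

The j-th column of [L]_B is [L(bj)]_B.
L(b1) = A b1 = <4, 1> = -3b1 + 2b2, so column 1 is <-3, 2>.
Repeating for b2 and assembling the columns gives [[-3, 0], [2, -2]].

[[-3, 0], [2, -2]]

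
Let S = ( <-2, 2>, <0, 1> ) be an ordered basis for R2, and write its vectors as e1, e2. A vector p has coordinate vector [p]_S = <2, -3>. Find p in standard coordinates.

By definition p = 2e1 - 3e2.
Summing componentwise gives <-4, 1>.

<-4, 1>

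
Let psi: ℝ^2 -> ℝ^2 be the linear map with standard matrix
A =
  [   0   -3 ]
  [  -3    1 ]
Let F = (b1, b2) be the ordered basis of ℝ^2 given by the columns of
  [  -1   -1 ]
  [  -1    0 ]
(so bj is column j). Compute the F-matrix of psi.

[[-2, -3], [-1, 3]]

Let P have columns b1, b2. Then [psi]_F = P^(-1) A P.
Here det P = -1, so P^(-1) is integer; computing A P first and then P^(-1)(A P) gives [[-2, -3], [-1, 3]].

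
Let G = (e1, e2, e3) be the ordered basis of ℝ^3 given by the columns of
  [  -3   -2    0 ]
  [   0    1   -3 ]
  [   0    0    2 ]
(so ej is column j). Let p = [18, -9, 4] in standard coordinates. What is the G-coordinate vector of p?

[-4, -3, 2]

[p]_G is the unique c with M c = p, where M has columns e1, ..., e3.
Solving this 3x3 system gives c = (-4, -3, 2).
Check: -4e1 - 3e2 + 2e3 = [18, -9, 4].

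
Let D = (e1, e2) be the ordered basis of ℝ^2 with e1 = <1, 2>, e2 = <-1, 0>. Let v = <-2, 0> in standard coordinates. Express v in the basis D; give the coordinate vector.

[v]_D is the unique c with M c = v, where M has columns e1, e2.
System: c_1 - c_2 = -2, 2c_1 + 0c_2 = 0; solving gives c_1 = 0, c_2 = 2.
Check: 0·e1 + 2e2 = <-2, 0>.

<0, 2>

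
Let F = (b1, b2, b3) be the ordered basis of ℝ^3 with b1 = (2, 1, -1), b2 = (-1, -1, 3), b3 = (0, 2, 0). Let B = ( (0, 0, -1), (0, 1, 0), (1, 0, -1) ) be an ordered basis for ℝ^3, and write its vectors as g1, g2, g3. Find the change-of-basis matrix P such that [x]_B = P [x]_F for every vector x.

[[-1, -2, 0], [1, -1, 2], [2, -1, 0]]

Take x = bj: its F-coordinates are the j-th standard unit vector, so P e_j — column j of P — equals [bj]_B.
b1 = -g1 + g2 + 2g3, giving column 1 = (-1, 1, 2); repeating for each j gives P = [[-1, -2, 0], [1, -1, 2], [2, -1, 0]].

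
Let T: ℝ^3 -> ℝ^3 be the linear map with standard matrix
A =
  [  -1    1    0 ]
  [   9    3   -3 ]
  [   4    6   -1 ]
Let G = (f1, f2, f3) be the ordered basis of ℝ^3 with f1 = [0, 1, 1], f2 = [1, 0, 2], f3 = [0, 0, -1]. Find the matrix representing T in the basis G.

[[0, 3, 3], [1, -1, 0], [-3, -1, 2]]

Let P have columns f1, ..., f3. Then [T]_G = P^(-1) A P.
Here det P = 1, so P^(-1) is integer; computing A P first and then P^(-1)(A P) gives [[0, 3, 3], [1, -1, 0], [-3, -1, 2]].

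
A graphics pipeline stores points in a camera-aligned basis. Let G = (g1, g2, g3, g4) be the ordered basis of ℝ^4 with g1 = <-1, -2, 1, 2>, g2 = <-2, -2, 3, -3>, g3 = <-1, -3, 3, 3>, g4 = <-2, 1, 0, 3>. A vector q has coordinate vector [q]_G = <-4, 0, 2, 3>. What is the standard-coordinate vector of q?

<-4, 5, 2, 7>

The coordinates say q = -4g1 + 0·g2 + 2g3 + 3g4; adding the scaled basis vectors gives <-4, 5, 2, 7>.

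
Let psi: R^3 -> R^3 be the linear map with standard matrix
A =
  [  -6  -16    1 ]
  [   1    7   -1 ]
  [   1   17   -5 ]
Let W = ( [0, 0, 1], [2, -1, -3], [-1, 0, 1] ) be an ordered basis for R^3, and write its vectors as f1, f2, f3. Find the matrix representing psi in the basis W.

[[-3, 3, 3], [1, 2, 2], [1, 3, -3]]

Let P have columns f1, ..., f3. Then [psi]_W = P^(-1) A P.
Here det P = -1, so P^(-1) is integer; computing A P first and then P^(-1)(A P) gives [[-3, 3, 3], [1, 2, 2], [1, 3, -3]].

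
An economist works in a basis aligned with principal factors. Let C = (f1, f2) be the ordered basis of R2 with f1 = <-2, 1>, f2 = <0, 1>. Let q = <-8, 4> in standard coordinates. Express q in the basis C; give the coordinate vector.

<4, 0>

Write q = c_1 f1 + c_2 f2 and solve for the c_i.
System: -2c_1 + 0c_2 = -8, c_1 + c_2 = 4; solving gives c_1 = 4, c_2 = 0.
Check: 4f1 + 0·f2 = <-8, 4>.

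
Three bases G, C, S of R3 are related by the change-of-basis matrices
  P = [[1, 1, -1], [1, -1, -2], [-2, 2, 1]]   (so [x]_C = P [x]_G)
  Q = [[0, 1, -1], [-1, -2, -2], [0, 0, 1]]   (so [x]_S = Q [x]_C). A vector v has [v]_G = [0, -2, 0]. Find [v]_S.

First [v]_C = P [v]_G = [-2, 2, -4].
Then [v]_S = Q [v]_C = [6, 6, -4].

[6, 6, -4]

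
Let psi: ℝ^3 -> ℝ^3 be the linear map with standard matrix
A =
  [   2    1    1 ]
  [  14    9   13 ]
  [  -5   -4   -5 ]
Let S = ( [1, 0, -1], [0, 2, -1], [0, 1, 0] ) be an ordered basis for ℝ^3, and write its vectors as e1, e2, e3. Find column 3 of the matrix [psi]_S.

Column 3 of [psi]_S is the S-coordinate vector of psi(e3).
In standard coordinates psi(e3) = A e3 = [1, 9, -4].
Converting to S: [1, 9, -4] = e1 + 3e2 + 3e3, so the coordinate vector is [1, 3, 3].

[1, 3, 3]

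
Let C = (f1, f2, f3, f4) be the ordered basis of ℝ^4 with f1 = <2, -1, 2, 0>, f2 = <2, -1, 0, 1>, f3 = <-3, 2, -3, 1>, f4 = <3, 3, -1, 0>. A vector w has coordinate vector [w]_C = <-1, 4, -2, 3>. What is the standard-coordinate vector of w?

<21, 2, 1, 2>

The coordinates say w = -f1 + 4f2 - 2f3 + 3f4; adding the scaled basis vectors gives <21, 2, 1, 2>.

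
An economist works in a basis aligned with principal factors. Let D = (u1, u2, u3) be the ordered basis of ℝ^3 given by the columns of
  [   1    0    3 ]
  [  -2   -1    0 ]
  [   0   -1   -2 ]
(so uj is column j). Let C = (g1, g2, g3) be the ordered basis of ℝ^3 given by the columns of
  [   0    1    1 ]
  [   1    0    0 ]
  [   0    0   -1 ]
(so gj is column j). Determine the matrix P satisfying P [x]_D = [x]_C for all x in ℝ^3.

[[-2, -1, 0], [1, -1, 1], [0, 1, 2]]

Take x = uj: its D-coordinates are the j-th standard unit vector, so P e_j — column j of P — equals [uj]_C.
u1 = -2g1 + g2 + 0·g3, giving column 1 = [-2, 1, 0]; repeating for each j gives P = [[-2, -1, 0], [1, -1, 1], [0, 1, 2]].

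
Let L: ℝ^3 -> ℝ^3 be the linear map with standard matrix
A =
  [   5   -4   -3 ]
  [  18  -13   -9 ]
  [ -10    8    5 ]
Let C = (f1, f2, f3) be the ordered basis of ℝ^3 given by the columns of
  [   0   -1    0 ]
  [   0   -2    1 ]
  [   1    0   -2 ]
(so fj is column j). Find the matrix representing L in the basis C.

[[-1, -2, 0], [3, -3, -2], [-3, 2, 1]]

With P the matrix whose columns are f1, ..., f3, [L]_C = P^(-1) A P.
Column by column: L(f1) = A f1 = <-3, -9, 5>; its C-coordinates <-1, 3, -3> give column 1.
Continuing for each basis vector yields [L]_C = [[-1, -2, 0], [3, -3, -2], [-3, 2, 1]].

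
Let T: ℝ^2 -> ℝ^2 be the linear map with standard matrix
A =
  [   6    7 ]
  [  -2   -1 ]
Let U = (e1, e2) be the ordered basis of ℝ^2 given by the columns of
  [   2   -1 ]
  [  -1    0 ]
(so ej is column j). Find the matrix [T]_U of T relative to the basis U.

[[3, -2], [1, 2]]

The j-th column of [T]_U is [T(ej)]_U.
T(e1) = A e1 = [5, -3] = 3e1 + e2, so column 1 is [3, 1].
Repeating for e2 and assembling the columns gives [[3, -2], [1, 2]].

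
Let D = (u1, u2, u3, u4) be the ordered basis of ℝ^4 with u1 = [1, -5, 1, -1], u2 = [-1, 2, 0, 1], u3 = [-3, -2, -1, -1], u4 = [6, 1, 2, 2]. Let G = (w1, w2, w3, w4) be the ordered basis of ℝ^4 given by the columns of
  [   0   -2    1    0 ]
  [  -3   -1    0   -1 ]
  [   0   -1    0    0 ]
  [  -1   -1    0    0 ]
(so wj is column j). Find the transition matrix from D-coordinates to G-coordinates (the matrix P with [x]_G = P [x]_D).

[[2, -1, 0, 0], [-1, 0, 1, -2], [-1, -1, -1, 2], [0, 1, 1, 1]]

Let M have columns uj and N have columns wj. Then for every x, N [x]_G = x = M [x]_D, so P = N^(-1) M.
Since det N = 1, N^(-1) has integer entries; multiplying gives P = [[2, -1, 0, 0], [-1, 0, 1, -2], [-1, -1, -1, 2], [0, 1, 1, 1]].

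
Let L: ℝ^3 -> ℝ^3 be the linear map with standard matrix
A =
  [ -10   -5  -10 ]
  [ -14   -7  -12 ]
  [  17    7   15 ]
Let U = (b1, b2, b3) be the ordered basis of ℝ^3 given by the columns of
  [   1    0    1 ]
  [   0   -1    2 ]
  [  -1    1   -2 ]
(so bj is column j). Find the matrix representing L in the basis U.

[[0, -3, 3], [2, 1, -2], [0, -2, -3]]

Let P have columns b1, ..., b3. Then [L]_U = P^(-1) A P.
Here det P = -1, so P^(-1) is integer; computing A P first and then P^(-1)(A P) gives [[0, -3, 3], [2, 1, -2], [0, -2, -3]].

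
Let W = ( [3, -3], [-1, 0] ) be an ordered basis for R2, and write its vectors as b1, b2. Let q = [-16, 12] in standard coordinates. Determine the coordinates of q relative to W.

[-4, 4]

Write q = c_1 b1 + c_2 b2 and solve for the c_i.
System: 3c_1 - c_2 = -16, -3c_1 + 0c_2 = 12; solving gives c_1 = -4, c_2 = 4.
Check: -4b1 + 4b2 = [-16, 12].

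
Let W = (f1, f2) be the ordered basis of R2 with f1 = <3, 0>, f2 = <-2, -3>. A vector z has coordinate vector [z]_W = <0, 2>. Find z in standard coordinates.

<-4, -6>

z = M [z]_W, where M has columns f1, f2.
Carrying out the matrix-vector product, z = <-4, -6>.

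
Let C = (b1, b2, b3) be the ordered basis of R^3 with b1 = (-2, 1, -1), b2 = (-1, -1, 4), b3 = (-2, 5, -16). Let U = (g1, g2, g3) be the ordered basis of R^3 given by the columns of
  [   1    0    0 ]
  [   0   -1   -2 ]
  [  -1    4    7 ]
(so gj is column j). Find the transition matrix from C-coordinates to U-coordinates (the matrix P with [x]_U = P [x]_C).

[[-2, -1, -2], [1, -1, -1], [-1, 1, -2]]

Let M have columns bj and N have columns gj. Then for every x, N [x]_U = x = M [x]_C, so P = N^(-1) M.
Since det N = 1, N^(-1) has integer entries; multiplying gives P = [[-2, -1, -2], [1, -1, -1], [-1, 1, -2]].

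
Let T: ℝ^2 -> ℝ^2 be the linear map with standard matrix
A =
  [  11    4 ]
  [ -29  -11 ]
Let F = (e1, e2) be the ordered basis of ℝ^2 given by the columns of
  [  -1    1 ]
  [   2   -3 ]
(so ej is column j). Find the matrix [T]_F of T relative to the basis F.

Let P have columns e1, e2. Then [T]_F = P^(-1) A P.
Here det P = 1, so P^(-1) is integer; computing A P first and then P^(-1)(A P) gives [[2, -1], [-1, -2]].

[[2, -1], [-1, -2]]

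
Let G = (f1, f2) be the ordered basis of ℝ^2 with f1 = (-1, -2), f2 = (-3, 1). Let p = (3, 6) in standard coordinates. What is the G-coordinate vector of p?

We seek scalars with c_1 f1 + c_2 f2 = p; equivalently solve M c = p where the columns of M are f1, f2.
System: -c_1 - 3c_2 = 3, -2c_1 + c_2 = 6; solving gives c_1 = -3, c_2 = 0.
Check: -3f1 + 0·f2 = (3, 6).

(-3, 0)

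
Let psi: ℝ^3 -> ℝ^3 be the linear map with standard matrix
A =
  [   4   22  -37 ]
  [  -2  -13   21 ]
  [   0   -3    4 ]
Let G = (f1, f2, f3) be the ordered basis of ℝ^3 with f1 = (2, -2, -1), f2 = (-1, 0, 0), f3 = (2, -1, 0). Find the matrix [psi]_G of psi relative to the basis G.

[[-2, 0, -3], [1, 0, 2], [3, -2, -3]]

The j-th column of [psi]_G is [psi(fj)]_G.
psi(f1) = A f1 = (1, 1, 2) = -2f1 + f2 + 3f3, so column 1 is (-2, 1, 3).
Repeating for f2, f3 and assembling the columns gives [[-2, 0, -3], [1, 0, 2], [3, -2, -3]].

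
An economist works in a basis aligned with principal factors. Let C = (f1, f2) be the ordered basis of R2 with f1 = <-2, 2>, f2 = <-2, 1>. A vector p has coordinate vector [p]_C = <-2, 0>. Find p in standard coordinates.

By definition p = -2f1 + 0·f2.
Summing componentwise gives <4, -4>.

<4, -4>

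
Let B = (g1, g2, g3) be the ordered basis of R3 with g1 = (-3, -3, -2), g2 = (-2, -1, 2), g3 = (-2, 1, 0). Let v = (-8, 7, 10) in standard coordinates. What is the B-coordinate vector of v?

We seek scalars with c_1 g1 + ... + c_3 g3 = v; equivalently solve M c = v where the columns of M are g1, ..., g3.
Row-reducing the augmented matrix [M | v] gives c = (-2, 3, 4).
Check: -2g1 + 3g2 + 4g3 = (-8, 7, 10).

(-2, 3, 4)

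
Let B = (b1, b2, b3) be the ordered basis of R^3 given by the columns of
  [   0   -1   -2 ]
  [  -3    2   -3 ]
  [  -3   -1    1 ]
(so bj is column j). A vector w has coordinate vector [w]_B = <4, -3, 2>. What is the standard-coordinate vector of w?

<-1, -24, -7>

By definition w = 4b1 - 3b2 + 2b3.
Summing componentwise gives <-1, -24, -7>.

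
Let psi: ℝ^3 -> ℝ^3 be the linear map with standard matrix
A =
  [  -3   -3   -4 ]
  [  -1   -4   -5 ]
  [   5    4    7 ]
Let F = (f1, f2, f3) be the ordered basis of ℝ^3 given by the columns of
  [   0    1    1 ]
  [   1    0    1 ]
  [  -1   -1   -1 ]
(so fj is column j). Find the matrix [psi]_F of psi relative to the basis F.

Let P have columns f1, ..., f3. Then [psi]_F = P^(-1) A P.
Here det P = -1, so P^(-1) is integer; computing A P first and then P^(-1)(A P) gives [[2, 1, 0], [2, -2, -2], [-1, 3, 0]].

[[2, 1, 0], [2, -2, -2], [-1, 3, 0]]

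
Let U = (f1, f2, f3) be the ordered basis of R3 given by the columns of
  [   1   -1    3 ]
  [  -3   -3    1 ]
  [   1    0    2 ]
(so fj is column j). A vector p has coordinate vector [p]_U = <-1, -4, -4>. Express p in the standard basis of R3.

p = M [p]_U, where M has columns f1, ..., f3.
Carrying out the matrix-vector product, p = <-9, 11, -9>.

<-9, 11, -9>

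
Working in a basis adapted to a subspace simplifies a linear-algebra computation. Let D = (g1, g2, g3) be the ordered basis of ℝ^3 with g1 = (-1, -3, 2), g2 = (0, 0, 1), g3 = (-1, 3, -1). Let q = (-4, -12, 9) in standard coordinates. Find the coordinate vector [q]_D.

(4, 1, 0)

We seek scalars with c_1 g1 + ... + c_3 g3 = q; equivalently solve M c = q where the columns of M are g1, ..., g3.
Gaussian elimination on [M | q] yields c = (4, 1, 0).
Check: 4g1 + g2 + 0·g3 = (-4, -12, 9).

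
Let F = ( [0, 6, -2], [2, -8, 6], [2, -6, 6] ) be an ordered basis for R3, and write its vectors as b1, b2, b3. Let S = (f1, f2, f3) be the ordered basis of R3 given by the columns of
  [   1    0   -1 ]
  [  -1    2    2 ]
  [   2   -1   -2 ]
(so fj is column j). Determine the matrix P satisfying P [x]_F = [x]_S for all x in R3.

Take x = bj: its F-coordinates are the j-th standard unit vector, so P e_j — column j of P — equals [bj]_S.
b1 = 2f1 + 2f2 + 2f3, giving column 1 = [2, 2, 2]; repeating for each j gives P = [[2, 0, 2], [2, -2, -2], [2, -2, 0]].

[[2, 0, 2], [2, -2, -2], [2, -2, 0]]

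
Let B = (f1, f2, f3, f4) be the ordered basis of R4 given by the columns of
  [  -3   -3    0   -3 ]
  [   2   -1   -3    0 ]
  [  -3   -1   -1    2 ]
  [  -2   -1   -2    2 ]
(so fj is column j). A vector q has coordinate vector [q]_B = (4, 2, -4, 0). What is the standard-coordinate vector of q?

By definition q = 4f1 + 2f2 - 4f3 + 0·f4.
Summing componentwise gives (-18, 18, -10, -2).

(-18, 18, -10, -2)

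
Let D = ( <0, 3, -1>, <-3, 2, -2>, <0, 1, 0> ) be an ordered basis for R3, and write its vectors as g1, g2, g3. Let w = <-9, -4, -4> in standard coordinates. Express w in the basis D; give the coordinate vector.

Write w = c_1 g1 + ... + c_3 g3 and solve for the c_i.
Row-reducing the augmented matrix [M | w] gives c = (-2, 3, -4).
Check: -2g1 + 3g2 - 4g3 = <-9, -4, -4>.

<-2, 3, -4>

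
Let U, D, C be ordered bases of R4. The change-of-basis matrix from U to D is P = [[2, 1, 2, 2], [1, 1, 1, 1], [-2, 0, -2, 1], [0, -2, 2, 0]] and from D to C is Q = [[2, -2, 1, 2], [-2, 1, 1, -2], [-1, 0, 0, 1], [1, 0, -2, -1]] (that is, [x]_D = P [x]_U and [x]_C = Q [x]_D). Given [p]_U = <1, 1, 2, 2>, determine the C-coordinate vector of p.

<10, -24, -9, 17>

Composing the changes, [p]_C = Q P [p]_U.
Q P = [[0, -4, 4, 3], [-5, 3, -9, -2], [-2, -3, 0, -2], [6, 3, 4, 0]]; applying this to <1, 1, 2, 2> gives <10, -24, -9, 17>.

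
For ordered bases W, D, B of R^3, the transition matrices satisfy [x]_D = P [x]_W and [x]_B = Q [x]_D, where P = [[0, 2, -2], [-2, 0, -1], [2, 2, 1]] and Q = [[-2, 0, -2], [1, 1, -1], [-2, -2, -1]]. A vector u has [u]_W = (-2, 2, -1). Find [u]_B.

(-10, 12, -21)

Composing the changes, [u]_B = Q P [u]_W.
Q P = [[-4, -8, 2], [-4, 0, -4], [2, -6, 5]]; applying this to (-2, 2, -1) gives (-10, 12, -21).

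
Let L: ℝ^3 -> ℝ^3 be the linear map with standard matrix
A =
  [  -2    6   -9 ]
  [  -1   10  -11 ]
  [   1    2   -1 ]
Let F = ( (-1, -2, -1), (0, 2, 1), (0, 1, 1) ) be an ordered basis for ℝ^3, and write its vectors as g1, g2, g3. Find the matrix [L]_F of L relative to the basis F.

[[1, -3, 3], [-3, 3, 1], [0, -3, 3]]

With P the matrix whose columns are g1, ..., g3, [L]_F = P^(-1) A P.
Column by column: L(g1) = A g1 = (-1, -8, -4); its F-coordinates (1, -3, 0) give column 1.
Continuing for each basis vector yields [L]_F = [[1, -3, 3], [-3, 3, 1], [0, -3, 3]].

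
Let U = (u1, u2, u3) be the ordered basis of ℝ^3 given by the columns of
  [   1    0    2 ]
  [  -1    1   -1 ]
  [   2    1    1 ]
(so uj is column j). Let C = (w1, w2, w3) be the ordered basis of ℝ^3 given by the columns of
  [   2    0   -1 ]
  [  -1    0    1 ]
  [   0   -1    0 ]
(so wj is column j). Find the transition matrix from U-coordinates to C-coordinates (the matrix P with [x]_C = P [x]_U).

Take x = uj: its U-coordinates are the j-th standard unit vector, so P e_j — column j of P — equals [uj]_C.
u1 = 0·w1 - 2w2 - w3, giving column 1 = [0, -2, -1]; repeating for each j gives P = [[0, 1, 1], [-2, -1, -1], [-1, 2, 0]].

[[0, 1, 1], [-2, -1, -1], [-1, 2, 0]]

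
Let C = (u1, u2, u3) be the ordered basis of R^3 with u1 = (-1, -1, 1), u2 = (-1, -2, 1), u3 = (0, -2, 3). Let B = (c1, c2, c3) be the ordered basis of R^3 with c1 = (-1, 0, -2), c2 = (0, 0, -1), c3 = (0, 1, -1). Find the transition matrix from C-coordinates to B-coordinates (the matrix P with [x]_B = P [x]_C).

Take x = uj: its C-coordinates are the j-th standard unit vector, so P e_j — column j of P — equals [uj]_B.
u1 = c1 - 2c2 - c3, giving column 1 = (1, -2, -1); repeating for each j gives P = [[1, 1, 0], [-2, -1, -1], [-1, -2, -2]].

[[1, 1, 0], [-2, -1, -1], [-1, -2, -2]]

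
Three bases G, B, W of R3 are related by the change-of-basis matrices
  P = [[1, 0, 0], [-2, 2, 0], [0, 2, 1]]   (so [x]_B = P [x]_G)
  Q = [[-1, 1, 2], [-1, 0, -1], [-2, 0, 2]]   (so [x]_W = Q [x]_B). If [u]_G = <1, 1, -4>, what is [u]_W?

<-5, 1, -6>

First [u]_B = P [u]_G = <1, 0, -2>.
Then [u]_W = Q [u]_B = <-5, 1, -6>.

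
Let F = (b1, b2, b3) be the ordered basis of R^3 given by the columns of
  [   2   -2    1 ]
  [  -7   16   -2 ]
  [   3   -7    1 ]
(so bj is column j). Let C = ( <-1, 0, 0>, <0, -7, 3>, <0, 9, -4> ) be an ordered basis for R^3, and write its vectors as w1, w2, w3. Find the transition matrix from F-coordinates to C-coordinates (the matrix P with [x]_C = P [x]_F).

Column j of P is [bj]_C, since P maps F-coordinates to C-coordinates.
Expressing b1 in C: b1 = -2w1 + w2 + 0·w3, so column 1 of P is <-2, 1, 0>.
Doing the same for each bj gives P = [[-2, 2, -1], [1, -1, -1], [0, 1, -1]].

[[-2, 2, -1], [1, -1, -1], [0, 1, -1]]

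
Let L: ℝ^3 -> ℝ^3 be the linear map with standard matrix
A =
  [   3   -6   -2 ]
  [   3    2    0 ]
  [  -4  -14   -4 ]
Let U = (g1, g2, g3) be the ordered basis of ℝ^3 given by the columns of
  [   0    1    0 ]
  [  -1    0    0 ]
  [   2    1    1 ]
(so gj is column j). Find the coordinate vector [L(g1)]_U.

<2, 2, 0>

Column 1 of [L]_U is the U-coordinate vector of L(g1).
In standard coordinates L(g1) = A g1 = <2, -2, 6>.
Converting to U: <2, -2, 6> = 2g1 + 2g2 + 0·g3, so the coordinate vector is <2, 2, 0>.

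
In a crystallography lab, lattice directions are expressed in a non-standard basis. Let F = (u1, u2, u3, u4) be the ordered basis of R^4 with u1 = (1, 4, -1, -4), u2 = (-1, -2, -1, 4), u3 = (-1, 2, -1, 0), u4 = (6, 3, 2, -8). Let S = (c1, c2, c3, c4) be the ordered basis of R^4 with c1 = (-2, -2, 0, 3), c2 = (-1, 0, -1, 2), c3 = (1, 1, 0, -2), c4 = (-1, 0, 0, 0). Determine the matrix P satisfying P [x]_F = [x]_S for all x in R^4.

[[-2, 2, -2, -2], [1, 1, 1, -2], [0, 2, -2, -1], [2, -2, 2, -1]]

Let M have columns uj and N have columns cj. Then for every x, N [x]_S = x = M [x]_F, so P = N^(-1) M.
Since det N = -1, N^(-1) has integer entries; multiplying gives P = [[-2, 2, -2, -2], [1, 1, 1, -2], [0, 2, -2, -1], [2, -2, 2, -1]].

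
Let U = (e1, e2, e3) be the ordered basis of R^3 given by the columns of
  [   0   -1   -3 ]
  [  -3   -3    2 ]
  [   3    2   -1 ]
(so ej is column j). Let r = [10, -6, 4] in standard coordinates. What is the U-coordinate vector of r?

We seek scalars with c_1 e1 + ... + c_3 e3 = r; equivalently solve M c = r where the columns of M are e1, ..., e3.
Gaussian elimination on [M | r] yields c = (1, -1, -3).
Check: e1 - e2 - 3e3 = [10, -6, 4].

[1, -1, -3]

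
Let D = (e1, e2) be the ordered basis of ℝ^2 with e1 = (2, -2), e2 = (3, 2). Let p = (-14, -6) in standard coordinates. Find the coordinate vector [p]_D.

(-1, -4)

Write p = c_1 e1 + c_2 e2 and solve for the c_i.
System: 2c_1 + 3c_2 = -14, -2c_1 + 2c_2 = -6; solving gives c_1 = -1, c_2 = -4.
Check: -e1 - 4e2 = (-14, -6).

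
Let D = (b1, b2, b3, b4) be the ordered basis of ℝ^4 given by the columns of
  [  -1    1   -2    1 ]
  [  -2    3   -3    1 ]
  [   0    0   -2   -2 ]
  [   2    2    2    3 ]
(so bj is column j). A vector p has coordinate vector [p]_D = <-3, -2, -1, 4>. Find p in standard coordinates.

<7, 7, -6, 0>

By definition p = -3b1 - 2b2 - b3 + 4b4.
Summing componentwise gives <7, 7, -6, 0>.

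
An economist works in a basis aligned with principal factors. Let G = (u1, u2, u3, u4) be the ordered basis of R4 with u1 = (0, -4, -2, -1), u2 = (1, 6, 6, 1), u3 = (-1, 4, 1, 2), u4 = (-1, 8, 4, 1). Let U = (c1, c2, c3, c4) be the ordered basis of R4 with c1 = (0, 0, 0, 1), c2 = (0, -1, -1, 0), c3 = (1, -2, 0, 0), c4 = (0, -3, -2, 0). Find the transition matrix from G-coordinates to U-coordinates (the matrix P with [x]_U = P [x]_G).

[[-1, 1, 2, 1], [-2, -2, 1, 0], [0, 1, -1, -1], [2, -2, -1, -2]]

Column j of P is [uj]_U, since P maps G-coordinates to U-coordinates.
Expressing u1 in U: u1 = -c1 - 2c2 + 0·c3 + 2c4, so column 1 of P is (-1, -2, 0, 2).
Doing the same for each uj gives P = [[-1, 1, 2, 1], [-2, -2, 1, 0], [0, 1, -1, -1], [2, -2, -1, -2]].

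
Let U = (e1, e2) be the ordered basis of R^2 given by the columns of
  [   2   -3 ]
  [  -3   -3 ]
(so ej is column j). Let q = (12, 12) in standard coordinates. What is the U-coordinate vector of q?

[q]_U is the unique c with M c = q, where M has columns e1, e2.
System: 2c_1 - 3c_2 = 12, -3c_1 - 3c_2 = 12; solving gives c_1 = 0, c_2 = -4.
Check: 0·e1 - 4e2 = (12, 12).

(0, -4)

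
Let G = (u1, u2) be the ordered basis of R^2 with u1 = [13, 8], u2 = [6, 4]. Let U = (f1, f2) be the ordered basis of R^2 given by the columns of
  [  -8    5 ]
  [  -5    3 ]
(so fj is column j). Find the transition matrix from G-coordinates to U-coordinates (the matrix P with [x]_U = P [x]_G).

Column j of P is [uj]_U, since P maps G-coordinates to U-coordinates.
Expressing u1 in U: u1 = -f1 + f2, so column 1 of P is [-1, 1].
Doing the same for each uj gives P = [[-1, -2], [1, -2]].

[[-1, -2], [1, -2]]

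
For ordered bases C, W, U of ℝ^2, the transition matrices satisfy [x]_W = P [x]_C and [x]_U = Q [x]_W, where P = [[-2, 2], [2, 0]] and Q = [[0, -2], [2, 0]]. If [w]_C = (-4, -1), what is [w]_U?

Apply P to get W-coordinates (6, -8), then Q to get U-coordinates.
The result is [w]_U = (16, 12).

(16, 12)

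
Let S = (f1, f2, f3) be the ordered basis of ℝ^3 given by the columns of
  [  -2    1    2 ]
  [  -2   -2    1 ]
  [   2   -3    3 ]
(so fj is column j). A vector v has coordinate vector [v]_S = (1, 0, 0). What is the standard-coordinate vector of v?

(-2, -2, 2)

The coordinates say v = f1 + 0·f2 + 0·f3; adding the scaled basis vectors gives (-2, -2, 2).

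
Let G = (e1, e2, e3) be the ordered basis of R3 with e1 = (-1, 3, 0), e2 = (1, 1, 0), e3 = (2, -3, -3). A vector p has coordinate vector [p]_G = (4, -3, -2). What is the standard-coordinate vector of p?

By definition p = 4e1 - 3e2 - 2e3.
Summing componentwise gives (-11, 15, 6).

(-11, 15, 6)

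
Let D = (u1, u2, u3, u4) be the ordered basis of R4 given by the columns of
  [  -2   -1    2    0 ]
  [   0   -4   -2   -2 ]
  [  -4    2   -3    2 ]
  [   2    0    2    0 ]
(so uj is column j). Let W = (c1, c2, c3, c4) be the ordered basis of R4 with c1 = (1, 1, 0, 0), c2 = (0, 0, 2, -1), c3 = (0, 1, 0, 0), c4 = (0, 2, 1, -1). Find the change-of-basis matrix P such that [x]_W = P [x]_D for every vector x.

Let M have columns uj and N have columns cj. Then for every x, N [x]_W = x = M [x]_D, so P = N^(-1) M.
Since det N = 1, N^(-1) has integer entries; multiplying gives P = [[-2, -1, 2, 0], [-2, 2, -1, 2], [2, 1, -2, 2], [0, -2, -1, -2]].

[[-2, -1, 2, 0], [-2, 2, -1, 2], [2, 1, -2, 2], [0, -2, -1, -2]]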